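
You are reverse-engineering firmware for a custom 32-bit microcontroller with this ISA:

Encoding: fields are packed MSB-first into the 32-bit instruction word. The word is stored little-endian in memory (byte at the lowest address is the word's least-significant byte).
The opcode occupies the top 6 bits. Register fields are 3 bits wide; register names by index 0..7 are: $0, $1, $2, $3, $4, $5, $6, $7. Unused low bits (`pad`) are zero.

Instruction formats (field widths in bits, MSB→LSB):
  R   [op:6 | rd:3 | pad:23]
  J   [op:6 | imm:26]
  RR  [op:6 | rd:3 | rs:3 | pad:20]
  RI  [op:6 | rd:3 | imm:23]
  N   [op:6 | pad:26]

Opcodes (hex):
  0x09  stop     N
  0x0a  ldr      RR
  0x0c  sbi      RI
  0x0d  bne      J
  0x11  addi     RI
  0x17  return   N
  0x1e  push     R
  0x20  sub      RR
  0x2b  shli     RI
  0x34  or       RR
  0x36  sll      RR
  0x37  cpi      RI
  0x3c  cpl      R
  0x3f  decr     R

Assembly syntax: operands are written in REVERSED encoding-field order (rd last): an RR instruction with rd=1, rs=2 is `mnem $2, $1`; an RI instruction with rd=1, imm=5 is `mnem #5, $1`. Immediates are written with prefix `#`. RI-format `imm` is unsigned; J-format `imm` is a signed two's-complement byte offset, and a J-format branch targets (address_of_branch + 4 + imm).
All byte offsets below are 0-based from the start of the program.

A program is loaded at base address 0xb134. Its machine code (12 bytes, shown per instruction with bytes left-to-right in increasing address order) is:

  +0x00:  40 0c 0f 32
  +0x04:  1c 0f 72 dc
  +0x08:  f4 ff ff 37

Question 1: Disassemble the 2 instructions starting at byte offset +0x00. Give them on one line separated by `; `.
sbi #986176, $4; cpi #7474972, $0

+0x00: 40 0c 0f 32 ⇒ word 0x320f0c40 (little)
  op=0x320f0c40>>26=0xc ⇒ sbi (RI)
  rd@[25:23]=0x4 ⇒ $4
  imm@[22:0]=0xf0c40 ⇒ #986176
+0x04: 1c 0f 72 dc ⇒ word 0xdc720f1c (little)
  op=0xdc720f1c>>26=0x37 ⇒ cpi (RI)
  rd@[25:23]=0x0 ⇒ $0
  imm@[22:0]=0x720f1c ⇒ #7474972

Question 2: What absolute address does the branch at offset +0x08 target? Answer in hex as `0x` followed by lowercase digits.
+0x08: f4 ff ff 37 ⇒ word 0x37fffff4 (little)
  op=0x37fffff4>>26=0xd ⇒ bne (J)
  [25:0] imm=67108852 (s26→-12) = #-12
  target = base 0xb134 + off 0x08 + 4 + imm -12 = 0xb134

0xb134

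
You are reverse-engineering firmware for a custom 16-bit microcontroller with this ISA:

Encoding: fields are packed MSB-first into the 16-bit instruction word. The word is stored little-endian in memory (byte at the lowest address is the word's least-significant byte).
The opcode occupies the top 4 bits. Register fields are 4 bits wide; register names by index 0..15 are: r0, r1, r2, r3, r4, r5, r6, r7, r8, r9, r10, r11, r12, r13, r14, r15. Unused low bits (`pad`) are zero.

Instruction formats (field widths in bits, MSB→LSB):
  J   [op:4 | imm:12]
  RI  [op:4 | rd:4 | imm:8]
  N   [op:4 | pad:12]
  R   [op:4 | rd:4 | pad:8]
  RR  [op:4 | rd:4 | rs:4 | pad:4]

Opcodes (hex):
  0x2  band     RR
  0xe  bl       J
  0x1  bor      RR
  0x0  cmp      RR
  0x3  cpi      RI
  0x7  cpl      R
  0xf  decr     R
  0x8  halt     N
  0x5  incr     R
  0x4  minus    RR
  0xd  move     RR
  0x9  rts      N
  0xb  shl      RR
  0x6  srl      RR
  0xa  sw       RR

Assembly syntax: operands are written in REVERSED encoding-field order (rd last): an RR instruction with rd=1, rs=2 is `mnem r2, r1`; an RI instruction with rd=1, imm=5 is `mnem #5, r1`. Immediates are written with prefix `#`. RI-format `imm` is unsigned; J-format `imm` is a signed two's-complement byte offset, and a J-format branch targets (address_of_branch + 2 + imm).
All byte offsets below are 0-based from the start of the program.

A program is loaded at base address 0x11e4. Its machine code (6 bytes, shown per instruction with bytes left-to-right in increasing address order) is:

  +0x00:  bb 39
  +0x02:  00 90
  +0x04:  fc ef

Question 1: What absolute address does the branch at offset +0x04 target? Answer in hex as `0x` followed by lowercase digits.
0x11e6

+0x04: fc ef ⇒ word 0xeffc (little)
  op=0xeffc>>12=0xe ⇒ bl (J)
  imm: (w>>0)&0xfff=0xffc (s12→-4) → #-4
  target = base 0x11e4 + off 0x04 + 2 + imm -4 = 0x11e6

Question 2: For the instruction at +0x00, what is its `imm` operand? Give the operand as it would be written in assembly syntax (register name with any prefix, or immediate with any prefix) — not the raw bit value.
[00] bb 39 → 0x39bb
  top 4b → 0x3 → cpi [RI]
  rd@[11:8]=0x9 ⇒ r9
  imm@[7:0]=0xbb ⇒ #187

#187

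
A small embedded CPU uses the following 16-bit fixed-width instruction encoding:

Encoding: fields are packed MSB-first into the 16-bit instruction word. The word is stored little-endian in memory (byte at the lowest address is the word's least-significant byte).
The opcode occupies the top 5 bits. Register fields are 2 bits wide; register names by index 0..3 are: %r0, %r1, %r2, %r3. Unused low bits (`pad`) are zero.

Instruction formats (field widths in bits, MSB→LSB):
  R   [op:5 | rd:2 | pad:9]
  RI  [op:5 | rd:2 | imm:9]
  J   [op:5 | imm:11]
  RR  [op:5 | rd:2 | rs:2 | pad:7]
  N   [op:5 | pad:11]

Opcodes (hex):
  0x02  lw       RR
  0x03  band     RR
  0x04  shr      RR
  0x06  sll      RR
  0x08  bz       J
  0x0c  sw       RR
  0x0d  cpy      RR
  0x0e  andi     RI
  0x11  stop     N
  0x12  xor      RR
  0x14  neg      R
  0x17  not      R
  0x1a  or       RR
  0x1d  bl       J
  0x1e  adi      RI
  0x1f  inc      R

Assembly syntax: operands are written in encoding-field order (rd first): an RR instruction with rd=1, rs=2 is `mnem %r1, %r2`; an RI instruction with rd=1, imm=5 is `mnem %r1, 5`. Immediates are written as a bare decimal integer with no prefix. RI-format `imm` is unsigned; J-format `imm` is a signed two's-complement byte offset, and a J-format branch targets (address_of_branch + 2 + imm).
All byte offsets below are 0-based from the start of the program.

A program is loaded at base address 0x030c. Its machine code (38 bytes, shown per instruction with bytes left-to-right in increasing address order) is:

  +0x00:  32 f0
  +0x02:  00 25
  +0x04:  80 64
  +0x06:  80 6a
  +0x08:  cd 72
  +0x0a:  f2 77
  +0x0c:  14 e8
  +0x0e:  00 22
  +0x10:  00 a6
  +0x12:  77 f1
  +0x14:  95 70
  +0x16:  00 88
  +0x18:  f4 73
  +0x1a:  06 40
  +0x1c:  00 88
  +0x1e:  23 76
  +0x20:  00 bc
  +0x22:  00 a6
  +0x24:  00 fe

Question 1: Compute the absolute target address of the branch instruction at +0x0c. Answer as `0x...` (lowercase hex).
0x032e

@+0c  little-endian(14 e8) = 0xe814
  opcode bits[15:11]=0x1d: bl/J
  [10:0] imm=20 = 20
  target = base 0x030c + off 0x0c + 2 + imm 20 = 0x032e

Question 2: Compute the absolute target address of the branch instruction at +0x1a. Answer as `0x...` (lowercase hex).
0x032e

@+1a  little-endian(06 40) = 0x4006
  top 5b → 0x8 → bz [J]
  [10:0] imm=6 = 6
  target = base 0x030c + off 0x1a + 2 + imm 6 = 0x032e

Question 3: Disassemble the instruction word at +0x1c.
[1c] 00 88 → 0x8800
  top 5b → 0x11 → stop [N]

stop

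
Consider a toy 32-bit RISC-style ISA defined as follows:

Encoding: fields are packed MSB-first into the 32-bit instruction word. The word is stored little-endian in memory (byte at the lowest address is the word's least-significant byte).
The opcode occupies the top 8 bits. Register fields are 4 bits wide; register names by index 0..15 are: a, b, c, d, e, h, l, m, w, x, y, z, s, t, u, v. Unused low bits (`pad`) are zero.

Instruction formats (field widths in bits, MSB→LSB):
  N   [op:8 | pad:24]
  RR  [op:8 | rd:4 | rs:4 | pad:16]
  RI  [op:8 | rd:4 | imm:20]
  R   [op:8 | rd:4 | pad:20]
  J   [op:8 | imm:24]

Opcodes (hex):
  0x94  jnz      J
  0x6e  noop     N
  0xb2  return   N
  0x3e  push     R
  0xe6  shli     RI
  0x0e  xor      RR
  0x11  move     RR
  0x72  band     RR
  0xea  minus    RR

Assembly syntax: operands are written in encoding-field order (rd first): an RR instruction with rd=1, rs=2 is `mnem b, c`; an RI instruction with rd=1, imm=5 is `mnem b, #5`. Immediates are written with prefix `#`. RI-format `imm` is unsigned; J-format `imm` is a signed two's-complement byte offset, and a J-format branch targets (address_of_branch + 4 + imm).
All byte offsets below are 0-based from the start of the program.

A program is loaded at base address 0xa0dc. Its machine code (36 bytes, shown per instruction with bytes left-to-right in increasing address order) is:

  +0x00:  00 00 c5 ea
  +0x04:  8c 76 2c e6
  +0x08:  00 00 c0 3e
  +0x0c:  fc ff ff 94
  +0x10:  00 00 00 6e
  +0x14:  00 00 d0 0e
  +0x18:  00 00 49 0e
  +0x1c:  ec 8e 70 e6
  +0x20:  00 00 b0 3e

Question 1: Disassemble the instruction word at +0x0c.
jnz #-4

@+0c  little-endian(fc ff ff 94) = 0x94fffffc
  opcode bits[31:24]=0x94: jnz/J
  imm@[23:0]=0xfffffc (s24→-4) ⇒ #-4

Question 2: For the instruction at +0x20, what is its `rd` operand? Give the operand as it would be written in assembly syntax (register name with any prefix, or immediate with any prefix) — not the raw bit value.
z

off 0x20: read 00 00 b0 3e as little → 0x3eb00000
  top 8b → 0x3e → push [R]
  rd@[23:20]=0xb ⇒ z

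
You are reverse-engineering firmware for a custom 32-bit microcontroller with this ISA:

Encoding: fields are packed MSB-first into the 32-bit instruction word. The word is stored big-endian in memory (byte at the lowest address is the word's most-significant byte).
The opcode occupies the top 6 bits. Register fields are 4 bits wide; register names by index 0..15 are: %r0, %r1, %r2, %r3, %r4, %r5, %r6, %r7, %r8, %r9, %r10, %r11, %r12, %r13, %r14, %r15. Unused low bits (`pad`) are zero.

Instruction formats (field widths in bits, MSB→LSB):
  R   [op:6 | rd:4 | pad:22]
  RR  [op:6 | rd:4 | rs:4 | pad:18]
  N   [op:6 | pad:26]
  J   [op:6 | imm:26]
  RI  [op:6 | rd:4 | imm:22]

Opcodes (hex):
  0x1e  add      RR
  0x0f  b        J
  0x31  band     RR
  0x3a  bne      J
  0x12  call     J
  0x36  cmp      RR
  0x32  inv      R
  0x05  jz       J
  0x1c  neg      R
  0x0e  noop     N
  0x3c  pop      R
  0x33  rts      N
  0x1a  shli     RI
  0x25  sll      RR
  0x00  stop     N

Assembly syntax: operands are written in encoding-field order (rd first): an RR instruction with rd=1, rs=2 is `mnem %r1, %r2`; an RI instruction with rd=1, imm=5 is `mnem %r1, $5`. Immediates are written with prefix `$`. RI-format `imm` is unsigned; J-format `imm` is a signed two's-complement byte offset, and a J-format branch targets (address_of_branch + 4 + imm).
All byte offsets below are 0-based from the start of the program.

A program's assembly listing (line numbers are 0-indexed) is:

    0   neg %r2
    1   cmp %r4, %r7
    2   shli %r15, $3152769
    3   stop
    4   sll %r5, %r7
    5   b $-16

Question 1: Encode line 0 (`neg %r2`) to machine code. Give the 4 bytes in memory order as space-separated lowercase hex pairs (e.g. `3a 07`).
70 80 00 00

L0: neg op=0x1c:6|rd=2:4|pad=0:22 ⇒ 0x70800000 ⇒ big 70 80 00 00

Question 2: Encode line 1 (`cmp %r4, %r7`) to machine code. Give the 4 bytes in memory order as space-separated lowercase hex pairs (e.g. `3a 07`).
L1: cmp op=0x36:6|rd=4:4|rs=7:4|pad=0:18 ⇒ 0xd91c0000 ⇒ big d9 1c 00 00

d9 1c 00 00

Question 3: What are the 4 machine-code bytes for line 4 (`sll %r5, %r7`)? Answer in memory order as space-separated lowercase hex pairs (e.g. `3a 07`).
4. sll fields op=0x25:6|rd=5:4|rs=7:4|pad=0:18 → word 955c0000h → 95 5c 00 00

95 5c 00 00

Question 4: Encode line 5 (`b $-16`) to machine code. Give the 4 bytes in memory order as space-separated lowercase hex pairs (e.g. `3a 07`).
5. b fields op=0xf:6|imm=-16:26 → word 3ffffff0h → 3f ff ff f0

3f ff ff f0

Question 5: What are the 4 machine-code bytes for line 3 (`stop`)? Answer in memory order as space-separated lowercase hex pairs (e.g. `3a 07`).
L3: stop op=0x0:6|pad=0:26 ⇒ 0x00000000 ⇒ big 00 00 00 00

00 00 00 00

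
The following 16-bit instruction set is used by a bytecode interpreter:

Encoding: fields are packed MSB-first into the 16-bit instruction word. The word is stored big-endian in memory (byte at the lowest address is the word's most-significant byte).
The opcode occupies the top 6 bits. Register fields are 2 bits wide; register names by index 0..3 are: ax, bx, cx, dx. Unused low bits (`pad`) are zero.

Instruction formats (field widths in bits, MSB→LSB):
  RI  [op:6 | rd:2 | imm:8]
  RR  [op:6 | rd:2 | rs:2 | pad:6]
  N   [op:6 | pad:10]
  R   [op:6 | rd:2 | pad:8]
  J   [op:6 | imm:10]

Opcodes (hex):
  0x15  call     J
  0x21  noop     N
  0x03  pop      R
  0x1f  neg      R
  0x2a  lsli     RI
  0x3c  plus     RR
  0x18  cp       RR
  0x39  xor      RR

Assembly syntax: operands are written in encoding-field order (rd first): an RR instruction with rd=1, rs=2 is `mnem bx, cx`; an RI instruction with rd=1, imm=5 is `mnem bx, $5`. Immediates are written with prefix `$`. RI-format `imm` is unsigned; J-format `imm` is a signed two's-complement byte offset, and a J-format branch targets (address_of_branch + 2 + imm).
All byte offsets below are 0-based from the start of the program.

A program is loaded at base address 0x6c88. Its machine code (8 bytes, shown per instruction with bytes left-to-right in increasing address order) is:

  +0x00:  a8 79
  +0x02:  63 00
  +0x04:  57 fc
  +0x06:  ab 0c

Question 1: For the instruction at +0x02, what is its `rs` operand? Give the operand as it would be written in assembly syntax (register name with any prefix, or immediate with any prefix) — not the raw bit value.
@+02  big-endian(63 00) = 0x6300
  op=0x6300>>10=0x18 ⇒ cp (RR)
  rd: (w>>8)&0x3=0x3 → dx
  rs: (w>>6)&0x3=0x0 → ax

ax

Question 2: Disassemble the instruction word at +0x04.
call $-4

off 0x04: read 57 fc as big → 0x57fc
  opcode bits[15:10]=0x15: call/J
  imm: (w>>0)&0x3ff=0x3fc (s10→-4) → $-4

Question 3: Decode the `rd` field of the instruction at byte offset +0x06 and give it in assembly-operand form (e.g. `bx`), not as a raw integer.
@+06  big-endian(ab 0c) = 0xab0c
  opcode bits[15:10]=0x2a: lsli/RI
  rd@[9:8]=0x3 ⇒ dx
  imm@[7:0]=0xc ⇒ $12

dx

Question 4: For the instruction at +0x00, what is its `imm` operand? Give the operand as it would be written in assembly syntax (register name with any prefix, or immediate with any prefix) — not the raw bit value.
$121

[00] a8 79 → 0xa879
  top 6b → 0x2a → lsli [RI]
  [9:8] rd=0 = ax
  [7:0] imm=121 = $121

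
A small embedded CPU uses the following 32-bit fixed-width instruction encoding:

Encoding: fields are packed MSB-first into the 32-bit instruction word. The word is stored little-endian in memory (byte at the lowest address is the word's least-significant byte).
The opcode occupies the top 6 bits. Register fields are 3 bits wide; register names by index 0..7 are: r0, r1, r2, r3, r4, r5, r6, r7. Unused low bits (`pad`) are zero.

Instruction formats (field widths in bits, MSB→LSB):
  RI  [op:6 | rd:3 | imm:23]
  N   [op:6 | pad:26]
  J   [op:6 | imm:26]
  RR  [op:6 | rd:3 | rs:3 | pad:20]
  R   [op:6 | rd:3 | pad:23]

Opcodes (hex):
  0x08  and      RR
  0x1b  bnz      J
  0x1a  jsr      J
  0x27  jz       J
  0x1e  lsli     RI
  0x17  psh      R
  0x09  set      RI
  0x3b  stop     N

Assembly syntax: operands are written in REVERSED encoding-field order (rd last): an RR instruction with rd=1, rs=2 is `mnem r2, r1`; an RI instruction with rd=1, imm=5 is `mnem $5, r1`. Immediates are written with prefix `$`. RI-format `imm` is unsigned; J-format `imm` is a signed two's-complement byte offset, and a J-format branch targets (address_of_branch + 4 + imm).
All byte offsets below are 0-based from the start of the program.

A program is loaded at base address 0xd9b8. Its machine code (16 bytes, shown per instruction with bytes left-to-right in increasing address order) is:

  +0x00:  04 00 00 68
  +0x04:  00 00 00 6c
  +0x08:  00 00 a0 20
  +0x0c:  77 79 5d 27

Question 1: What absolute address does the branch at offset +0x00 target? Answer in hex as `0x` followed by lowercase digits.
off 0x00: read 04 00 00 68 as little → 0x68000004
  top 6b → 0x1a → jsr [J]
  [25:0] imm=4 = $4
  target = base 0xd9b8 + off 0x00 + 4 + imm 4 = 0xd9c0

0xd9c0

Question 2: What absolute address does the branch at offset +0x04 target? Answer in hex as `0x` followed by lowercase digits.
@+04  little-endian(00 00 00 6c) = 0x6c000000
  opcode bits[31:26]=0x1b: bnz/J
  imm: (w>>0)&0x3ffffff=0x0 → $0
  target = base 0xd9b8 + off 0x04 + 4 + imm 0 = 0xd9c0

0xd9c0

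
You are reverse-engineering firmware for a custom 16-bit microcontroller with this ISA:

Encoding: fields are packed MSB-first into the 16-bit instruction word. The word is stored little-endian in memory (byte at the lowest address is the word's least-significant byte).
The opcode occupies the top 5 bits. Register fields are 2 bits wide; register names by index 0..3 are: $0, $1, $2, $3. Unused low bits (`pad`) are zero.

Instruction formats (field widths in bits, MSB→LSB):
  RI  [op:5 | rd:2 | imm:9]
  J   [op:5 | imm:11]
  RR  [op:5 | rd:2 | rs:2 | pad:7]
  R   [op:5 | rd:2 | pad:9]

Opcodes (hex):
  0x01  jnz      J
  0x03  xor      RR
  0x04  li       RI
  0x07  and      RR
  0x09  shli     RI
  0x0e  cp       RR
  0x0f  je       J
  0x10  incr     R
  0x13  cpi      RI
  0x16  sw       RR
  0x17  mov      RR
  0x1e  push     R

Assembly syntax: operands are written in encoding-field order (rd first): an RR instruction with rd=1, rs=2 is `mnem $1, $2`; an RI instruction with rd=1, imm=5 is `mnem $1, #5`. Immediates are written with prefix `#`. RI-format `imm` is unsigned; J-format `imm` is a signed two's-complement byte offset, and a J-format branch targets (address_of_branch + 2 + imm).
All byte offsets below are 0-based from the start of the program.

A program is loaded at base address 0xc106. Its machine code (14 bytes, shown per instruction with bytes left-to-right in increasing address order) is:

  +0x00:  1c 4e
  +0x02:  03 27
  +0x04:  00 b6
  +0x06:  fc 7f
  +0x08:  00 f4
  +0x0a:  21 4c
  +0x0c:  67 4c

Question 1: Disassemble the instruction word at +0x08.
+0x08: 00 f4 ⇒ word 0xf400 (little)
  opcode bits[15:11]=0x1e: push/R
  rd@[10:9]=0x2 ⇒ $2

push $2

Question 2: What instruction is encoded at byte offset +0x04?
[04] 00 b6 → 0xb600
  op=0xb600>>11=0x16 ⇒ sw (RR)
  [10:9] rd=3 = $3
  [8:7] rs=0 = $0

sw $3, $0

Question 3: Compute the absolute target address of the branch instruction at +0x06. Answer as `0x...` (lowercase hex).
off 0x06: read fc 7f as little → 0x7ffc
  top 5b → 0xf → je [J]
  [10:0] imm=2044 (s11→-4) = #-4
  target = base 0xc106 + off 0x06 + 2 + imm -4 = 0xc10a

0xc10a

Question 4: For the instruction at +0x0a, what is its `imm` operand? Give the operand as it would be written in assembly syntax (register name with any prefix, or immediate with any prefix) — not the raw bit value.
off 0x0a: read 21 4c as little → 0x4c21
  top 5b → 0x9 → shli [RI]
  rd@[10:9]=0x2 ⇒ $2
  imm@[8:0]=0x21 ⇒ #33

#33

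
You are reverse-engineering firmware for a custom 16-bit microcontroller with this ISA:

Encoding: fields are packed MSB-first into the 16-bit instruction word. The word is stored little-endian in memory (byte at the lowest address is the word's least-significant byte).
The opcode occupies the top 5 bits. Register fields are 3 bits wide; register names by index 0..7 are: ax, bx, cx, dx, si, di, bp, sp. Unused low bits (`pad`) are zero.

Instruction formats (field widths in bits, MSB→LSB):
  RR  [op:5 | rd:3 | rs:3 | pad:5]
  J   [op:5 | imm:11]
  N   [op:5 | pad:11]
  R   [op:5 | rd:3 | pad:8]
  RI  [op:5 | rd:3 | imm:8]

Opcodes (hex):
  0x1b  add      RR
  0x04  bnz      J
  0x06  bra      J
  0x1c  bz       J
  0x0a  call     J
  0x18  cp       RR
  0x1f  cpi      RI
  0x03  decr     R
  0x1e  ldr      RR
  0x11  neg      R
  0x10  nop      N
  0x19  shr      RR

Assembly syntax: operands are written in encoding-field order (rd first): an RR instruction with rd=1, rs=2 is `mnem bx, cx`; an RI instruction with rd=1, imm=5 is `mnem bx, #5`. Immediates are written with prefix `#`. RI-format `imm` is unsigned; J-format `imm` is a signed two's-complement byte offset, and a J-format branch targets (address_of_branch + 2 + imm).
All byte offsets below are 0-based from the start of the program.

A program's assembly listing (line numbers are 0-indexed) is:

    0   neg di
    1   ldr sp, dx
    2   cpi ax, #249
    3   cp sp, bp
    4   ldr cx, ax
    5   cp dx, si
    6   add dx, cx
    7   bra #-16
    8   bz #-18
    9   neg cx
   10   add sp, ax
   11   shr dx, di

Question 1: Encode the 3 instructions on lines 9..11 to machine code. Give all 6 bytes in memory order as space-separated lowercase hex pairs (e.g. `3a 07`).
L9: neg op=0x11:5|rd=2:3|pad=0:8 ⇒ 0x8a00 ⇒ little 00 8a
L10: add op=0x1b:5|rd=7:3|rs=0:3|pad=0:5 ⇒ 0xdf00 ⇒ little 00 df
L11: shr op=0x19:5|rd=3:3|rs=5:3|pad=0:5 ⇒ 0xcba0 ⇒ little a0 cb

00 8a 00 df a0 cb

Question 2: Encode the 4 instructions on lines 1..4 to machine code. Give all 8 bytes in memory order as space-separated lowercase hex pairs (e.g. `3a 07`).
L1: ldr op=0x1e:5|rd=7:3|rs=3:3|pad=0:5 ⇒ 0xf760 ⇒ little 60 f7
L2: cpi op=0x1f:5|rd=0:3|imm=249:8 ⇒ 0xf8f9 ⇒ little f9 f8
L3: cp op=0x18:5|rd=7:3|rs=6:3|pad=0:5 ⇒ 0xc7c0 ⇒ little c0 c7
L4: ldr op=0x1e:5|rd=2:3|rs=0:3|pad=0:5 ⇒ 0xf200 ⇒ little 00 f2

60 f7 f9 f8 c0 c7 00 f2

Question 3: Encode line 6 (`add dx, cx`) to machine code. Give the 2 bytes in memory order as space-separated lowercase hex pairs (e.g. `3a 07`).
40 db

L6: add op=0x1b:5|rd=3:3|rs=2:3|pad=0:5 ⇒ 0xdb40 ⇒ little 40 db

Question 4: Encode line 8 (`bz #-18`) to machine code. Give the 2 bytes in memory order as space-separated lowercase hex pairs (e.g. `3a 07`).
ee e7

L8: bz op=0x1c:5|imm=-18:11 ⇒ 0xe7ee ⇒ little ee e7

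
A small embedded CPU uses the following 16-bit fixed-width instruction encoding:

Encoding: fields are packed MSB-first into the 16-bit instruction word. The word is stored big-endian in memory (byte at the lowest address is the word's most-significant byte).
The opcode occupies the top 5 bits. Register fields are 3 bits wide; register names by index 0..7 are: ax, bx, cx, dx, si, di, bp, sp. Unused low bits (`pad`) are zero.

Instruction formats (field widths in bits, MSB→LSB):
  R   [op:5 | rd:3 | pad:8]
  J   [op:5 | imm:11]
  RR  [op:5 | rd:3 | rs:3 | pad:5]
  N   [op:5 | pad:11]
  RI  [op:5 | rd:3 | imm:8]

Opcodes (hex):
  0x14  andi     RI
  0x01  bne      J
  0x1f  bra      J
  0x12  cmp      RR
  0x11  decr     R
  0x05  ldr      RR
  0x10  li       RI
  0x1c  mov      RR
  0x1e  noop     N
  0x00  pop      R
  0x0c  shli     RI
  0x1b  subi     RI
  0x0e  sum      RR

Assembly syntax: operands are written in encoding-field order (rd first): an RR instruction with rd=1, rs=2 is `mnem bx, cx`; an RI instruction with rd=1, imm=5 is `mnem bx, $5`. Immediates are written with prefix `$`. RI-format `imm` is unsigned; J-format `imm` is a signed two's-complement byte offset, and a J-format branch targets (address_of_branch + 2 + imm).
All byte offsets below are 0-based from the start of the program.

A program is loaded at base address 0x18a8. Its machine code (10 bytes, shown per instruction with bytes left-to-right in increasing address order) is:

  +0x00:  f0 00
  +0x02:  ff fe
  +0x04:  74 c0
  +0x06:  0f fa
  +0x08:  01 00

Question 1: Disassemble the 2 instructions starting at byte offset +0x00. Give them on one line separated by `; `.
off 0x00: read f0 00 as big → 0xf000
  top 5b → 0x1e → noop [N]
off 0x02: read ff fe as big → 0xfffe
  top 5b → 0x1f → bra [J]
  imm: (w>>0)&0x7ff=0x7fe (s11→-2) → $-2

noop; bra $-2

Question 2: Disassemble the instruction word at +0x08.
pop bx

@+08  big-endian(01 00) = 0x0100
  op=0x0100>>11=0x0 ⇒ pop (R)
  rd@[10:8]=0x1 ⇒ bx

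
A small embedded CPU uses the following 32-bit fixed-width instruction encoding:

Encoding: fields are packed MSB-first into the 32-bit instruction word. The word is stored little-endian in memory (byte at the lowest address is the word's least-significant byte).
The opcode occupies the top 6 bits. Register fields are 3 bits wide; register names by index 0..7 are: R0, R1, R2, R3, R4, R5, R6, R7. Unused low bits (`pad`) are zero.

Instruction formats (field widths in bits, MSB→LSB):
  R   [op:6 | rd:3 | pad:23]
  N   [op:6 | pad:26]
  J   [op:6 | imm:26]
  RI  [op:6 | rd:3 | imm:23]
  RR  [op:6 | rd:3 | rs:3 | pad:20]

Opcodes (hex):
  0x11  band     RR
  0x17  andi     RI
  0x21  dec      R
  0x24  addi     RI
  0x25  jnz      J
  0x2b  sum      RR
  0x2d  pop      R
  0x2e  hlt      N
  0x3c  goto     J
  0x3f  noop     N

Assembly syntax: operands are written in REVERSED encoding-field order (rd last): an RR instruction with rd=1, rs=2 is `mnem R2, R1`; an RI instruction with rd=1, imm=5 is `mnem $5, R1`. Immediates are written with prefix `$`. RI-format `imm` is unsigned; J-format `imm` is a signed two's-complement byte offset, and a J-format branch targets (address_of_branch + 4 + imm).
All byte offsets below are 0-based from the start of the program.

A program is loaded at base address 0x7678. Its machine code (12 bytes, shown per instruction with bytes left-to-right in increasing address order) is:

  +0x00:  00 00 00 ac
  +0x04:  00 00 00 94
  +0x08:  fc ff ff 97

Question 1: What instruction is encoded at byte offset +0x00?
sum R0, R0

+0x00: 00 00 00 ac ⇒ word 0xac000000 (little)
  opcode bits[31:26]=0x2b: sum/RR
  [25:23] rd=0 = R0
  [22:20] rs=0 = R0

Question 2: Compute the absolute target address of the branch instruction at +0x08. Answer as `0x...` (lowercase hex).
[08] fc ff ff 97 → 0x97fffffc
  opcode bits[31:26]=0x25: jnz/J
  imm@[25:0]=0x3fffffc (s26→-4) ⇒ $-4
  target = base 0x7678 + off 0x08 + 4 + imm -4 = 0x7680

0x7680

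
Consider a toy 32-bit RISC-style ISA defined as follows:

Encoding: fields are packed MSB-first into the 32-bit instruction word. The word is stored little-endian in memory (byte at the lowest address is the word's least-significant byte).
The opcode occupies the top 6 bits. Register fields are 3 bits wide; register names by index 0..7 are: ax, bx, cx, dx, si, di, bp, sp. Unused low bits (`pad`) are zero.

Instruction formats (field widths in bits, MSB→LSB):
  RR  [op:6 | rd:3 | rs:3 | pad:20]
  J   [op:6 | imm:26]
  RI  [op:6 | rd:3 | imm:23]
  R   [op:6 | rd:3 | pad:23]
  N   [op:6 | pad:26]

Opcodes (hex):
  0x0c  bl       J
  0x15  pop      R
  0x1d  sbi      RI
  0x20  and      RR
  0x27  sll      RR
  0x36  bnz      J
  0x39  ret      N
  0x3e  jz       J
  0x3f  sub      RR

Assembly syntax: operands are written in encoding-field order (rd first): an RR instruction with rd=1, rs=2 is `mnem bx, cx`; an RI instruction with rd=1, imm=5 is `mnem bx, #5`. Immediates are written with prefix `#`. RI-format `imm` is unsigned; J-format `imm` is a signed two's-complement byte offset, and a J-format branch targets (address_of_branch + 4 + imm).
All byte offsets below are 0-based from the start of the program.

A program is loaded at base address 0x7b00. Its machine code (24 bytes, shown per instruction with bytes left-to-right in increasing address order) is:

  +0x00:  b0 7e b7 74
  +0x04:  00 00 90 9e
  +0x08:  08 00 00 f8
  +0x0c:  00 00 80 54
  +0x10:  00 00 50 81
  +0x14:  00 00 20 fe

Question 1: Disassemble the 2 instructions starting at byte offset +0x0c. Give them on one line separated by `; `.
pop bx; and cx, di

off 0x0c: read 00 00 80 54 as little → 0x54800000
  opcode bits[31:26]=0x15: pop/R
  rd@[25:23]=0x1 ⇒ bx
off 0x10: read 00 00 50 81 as little → 0x81500000
  opcode bits[31:26]=0x20: and/RR
  rd@[25:23]=0x2 ⇒ cx
  rs@[22:20]=0x5 ⇒ di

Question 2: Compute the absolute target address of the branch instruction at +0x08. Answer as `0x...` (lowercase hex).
off 0x08: read 08 00 00 f8 as little → 0xf8000008
  opcode bits[31:26]=0x3e: jz/J
  [25:0] imm=8 = #8
  target = base 0x7b00 + off 0x08 + 4 + imm 8 = 0x7b14

0x7b14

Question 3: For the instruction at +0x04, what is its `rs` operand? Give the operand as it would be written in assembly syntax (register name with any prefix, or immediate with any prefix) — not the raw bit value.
+0x04: 00 00 90 9e ⇒ word 0x9e900000 (little)
  opcode bits[31:26]=0x27: sll/RR
  rd: (w>>23)&0x7=0x5 → di
  rs: (w>>20)&0x7=0x1 → bx

bx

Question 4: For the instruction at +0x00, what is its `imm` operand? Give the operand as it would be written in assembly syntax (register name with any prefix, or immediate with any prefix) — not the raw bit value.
off 0x00: read b0 7e b7 74 as little → 0x74b77eb0
  op=0x74b77eb0>>26=0x1d ⇒ sbi (RI)
  [25:23] rd=1 = bx
  [22:0] imm=3636912 = #3636912

#3636912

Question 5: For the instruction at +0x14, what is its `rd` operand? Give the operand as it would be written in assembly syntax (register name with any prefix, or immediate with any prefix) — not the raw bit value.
[14] 00 00 20 fe → 0xfe200000
  top 6b → 0x3f → sub [RR]
  rd@[25:23]=0x4 ⇒ si
  rs@[22:20]=0x2 ⇒ cx

si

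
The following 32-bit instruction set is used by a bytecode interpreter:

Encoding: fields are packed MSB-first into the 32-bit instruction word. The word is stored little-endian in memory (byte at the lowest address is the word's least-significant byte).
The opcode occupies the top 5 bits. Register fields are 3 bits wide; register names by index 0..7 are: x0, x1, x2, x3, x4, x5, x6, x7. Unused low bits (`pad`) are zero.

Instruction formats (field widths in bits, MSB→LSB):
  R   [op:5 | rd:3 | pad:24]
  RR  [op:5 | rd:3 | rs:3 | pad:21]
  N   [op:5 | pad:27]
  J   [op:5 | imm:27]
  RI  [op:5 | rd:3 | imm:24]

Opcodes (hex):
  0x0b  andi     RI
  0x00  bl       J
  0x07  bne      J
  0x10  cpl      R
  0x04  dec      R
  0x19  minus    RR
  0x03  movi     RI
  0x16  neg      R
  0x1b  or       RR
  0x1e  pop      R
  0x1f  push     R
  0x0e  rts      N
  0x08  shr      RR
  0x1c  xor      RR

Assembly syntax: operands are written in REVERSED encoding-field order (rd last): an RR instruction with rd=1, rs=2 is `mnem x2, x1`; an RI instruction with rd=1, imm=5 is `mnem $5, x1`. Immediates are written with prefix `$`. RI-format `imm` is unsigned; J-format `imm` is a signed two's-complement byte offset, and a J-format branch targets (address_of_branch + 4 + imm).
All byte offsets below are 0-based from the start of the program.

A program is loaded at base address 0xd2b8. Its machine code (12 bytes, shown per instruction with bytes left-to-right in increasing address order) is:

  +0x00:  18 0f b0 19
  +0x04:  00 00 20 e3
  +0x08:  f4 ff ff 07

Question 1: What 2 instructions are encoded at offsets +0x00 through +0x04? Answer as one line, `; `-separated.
movi $11538200, x1; xor x1, x3

+0x00: 18 0f b0 19 ⇒ word 0x19b00f18 (little)
  opcode bits[31:27]=0x3: movi/RI
  [26:24] rd=1 = x1
  [23:0] imm=11538200 = $11538200
+0x04: 00 00 20 e3 ⇒ word 0xe3200000 (little)
  opcode bits[31:27]=0x1c: xor/RR
  [26:24] rd=3 = x3
  [23:21] rs=1 = x1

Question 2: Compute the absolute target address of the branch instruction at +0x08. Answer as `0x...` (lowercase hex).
off 0x08: read f4 ff ff 07 as little → 0x07fffff4
  op=0x07fffff4>>27=0x0 ⇒ bl (J)
  imm: (w>>0)&0x7ffffff=0x7fffff4 (s27→-12) → $-12
  target = base 0xd2b8 + off 0x08 + 4 + imm -12 = 0xd2b8

0xd2b8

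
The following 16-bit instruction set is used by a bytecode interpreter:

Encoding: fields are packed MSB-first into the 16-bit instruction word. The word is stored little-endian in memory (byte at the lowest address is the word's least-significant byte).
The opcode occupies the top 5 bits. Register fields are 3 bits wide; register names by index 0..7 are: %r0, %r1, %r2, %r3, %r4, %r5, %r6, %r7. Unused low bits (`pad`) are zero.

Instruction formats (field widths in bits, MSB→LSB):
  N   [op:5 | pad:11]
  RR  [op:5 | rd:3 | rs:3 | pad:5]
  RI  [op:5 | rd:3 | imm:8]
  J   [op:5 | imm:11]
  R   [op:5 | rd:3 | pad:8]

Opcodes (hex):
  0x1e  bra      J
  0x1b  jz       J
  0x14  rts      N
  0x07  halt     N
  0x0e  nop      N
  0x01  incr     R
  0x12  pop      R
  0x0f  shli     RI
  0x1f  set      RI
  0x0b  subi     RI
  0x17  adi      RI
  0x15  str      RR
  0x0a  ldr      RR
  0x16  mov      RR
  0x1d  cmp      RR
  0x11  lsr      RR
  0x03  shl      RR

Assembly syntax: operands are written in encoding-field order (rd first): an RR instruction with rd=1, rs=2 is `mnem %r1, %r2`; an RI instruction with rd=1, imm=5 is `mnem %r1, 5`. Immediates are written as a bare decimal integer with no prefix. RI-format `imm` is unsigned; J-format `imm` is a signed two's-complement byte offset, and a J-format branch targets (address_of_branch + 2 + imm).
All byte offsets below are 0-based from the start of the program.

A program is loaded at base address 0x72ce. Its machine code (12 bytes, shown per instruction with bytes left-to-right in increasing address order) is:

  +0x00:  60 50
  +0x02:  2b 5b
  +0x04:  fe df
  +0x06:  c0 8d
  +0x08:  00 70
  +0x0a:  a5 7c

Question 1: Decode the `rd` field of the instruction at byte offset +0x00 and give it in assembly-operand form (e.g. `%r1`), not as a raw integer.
+0x00: 60 50 ⇒ word 0x5060 (little)
  opcode bits[15:11]=0xa: ldr/RR
  rd@[10:8]=0x0 ⇒ %r0
  rs@[7:5]=0x3 ⇒ %r3

%r0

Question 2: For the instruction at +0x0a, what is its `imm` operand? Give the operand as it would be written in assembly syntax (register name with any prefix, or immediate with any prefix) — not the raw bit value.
165

[0a] a5 7c → 0x7ca5
  op=0x7ca5>>11=0xf ⇒ shli (RI)
  [10:8] rd=4 = %r4
  [7:0] imm=165 = 165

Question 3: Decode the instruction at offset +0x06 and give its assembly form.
lsr %r5, %r6

[06] c0 8d → 0x8dc0
  opcode bits[15:11]=0x11: lsr/RR
  [10:8] rd=5 = %r5
  [7:5] rs=6 = %r6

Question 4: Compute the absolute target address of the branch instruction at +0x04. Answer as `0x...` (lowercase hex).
@+04  little-endian(fe df) = 0xdffe
  op=0xdffe>>11=0x1b ⇒ jz (J)
  imm@[10:0]=0x7fe (s11→-2) ⇒ -2
  target = base 0x72ce + off 0x04 + 2 + imm -2 = 0x72d2

0x72d2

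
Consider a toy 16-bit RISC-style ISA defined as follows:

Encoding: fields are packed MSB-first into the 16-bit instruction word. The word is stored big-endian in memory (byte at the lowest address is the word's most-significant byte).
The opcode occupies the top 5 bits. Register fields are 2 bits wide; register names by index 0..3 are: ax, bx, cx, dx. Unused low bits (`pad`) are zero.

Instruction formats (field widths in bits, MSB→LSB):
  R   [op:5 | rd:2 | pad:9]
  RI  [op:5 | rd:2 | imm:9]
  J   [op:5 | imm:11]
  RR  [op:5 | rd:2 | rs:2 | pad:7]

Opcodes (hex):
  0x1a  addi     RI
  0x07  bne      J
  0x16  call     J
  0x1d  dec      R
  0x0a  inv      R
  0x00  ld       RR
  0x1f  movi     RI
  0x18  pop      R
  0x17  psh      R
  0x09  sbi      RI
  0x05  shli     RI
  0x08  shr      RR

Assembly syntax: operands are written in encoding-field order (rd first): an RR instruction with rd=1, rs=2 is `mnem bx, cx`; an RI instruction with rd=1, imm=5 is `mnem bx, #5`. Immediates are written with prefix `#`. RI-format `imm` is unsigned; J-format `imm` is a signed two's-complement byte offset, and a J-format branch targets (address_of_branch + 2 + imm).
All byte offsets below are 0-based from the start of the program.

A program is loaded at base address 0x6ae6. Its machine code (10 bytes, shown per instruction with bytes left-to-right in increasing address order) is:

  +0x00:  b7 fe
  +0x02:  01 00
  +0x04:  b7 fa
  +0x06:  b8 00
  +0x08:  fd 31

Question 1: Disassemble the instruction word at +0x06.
[06] b8 00 → 0xb800
  opcode bits[15:11]=0x17: psh/R
  rd: (w>>9)&0x3=0x0 → ax

psh ax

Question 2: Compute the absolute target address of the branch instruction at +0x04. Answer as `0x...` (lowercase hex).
+0x04: b7 fa ⇒ word 0xb7fa (big)
  opcode bits[15:11]=0x16: call/J
  imm@[10:0]=0x7fa (s11→-6) ⇒ #-6
  target = base 0x6ae6 + off 0x04 + 2 + imm -6 = 0x6ae6

0x6ae6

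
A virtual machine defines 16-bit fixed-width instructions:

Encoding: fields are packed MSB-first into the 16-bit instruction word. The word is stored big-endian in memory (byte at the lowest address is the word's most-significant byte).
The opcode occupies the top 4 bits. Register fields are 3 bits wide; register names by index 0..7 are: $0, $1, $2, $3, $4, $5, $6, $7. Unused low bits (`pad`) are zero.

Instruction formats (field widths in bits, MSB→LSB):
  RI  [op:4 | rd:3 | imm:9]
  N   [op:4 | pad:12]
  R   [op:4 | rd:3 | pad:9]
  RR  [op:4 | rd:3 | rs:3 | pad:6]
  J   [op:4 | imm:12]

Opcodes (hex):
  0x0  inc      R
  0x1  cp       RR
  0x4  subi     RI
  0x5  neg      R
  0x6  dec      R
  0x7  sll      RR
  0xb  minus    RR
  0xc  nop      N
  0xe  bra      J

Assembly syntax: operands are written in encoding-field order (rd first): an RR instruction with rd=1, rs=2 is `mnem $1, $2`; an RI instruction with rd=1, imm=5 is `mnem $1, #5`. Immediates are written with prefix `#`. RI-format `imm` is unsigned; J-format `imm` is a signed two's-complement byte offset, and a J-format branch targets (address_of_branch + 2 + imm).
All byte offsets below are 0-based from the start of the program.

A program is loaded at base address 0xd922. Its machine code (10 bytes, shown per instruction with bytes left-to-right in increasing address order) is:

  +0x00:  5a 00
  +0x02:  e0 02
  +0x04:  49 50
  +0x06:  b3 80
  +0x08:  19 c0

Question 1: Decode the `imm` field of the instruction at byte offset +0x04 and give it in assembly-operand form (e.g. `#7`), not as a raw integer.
#336

+0x04: 49 50 ⇒ word 0x4950 (big)
  opcode bits[15:12]=0x4: subi/RI
  rd@[11:9]=0x4 ⇒ $4
  imm@[8:0]=0x150 ⇒ #336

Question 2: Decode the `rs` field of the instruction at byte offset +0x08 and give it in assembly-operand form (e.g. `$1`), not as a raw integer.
[08] 19 c0 → 0x19c0
  top 4b → 0x1 → cp [RR]
  [11:9] rd=4 = $4
  [8:6] rs=7 = $7

$7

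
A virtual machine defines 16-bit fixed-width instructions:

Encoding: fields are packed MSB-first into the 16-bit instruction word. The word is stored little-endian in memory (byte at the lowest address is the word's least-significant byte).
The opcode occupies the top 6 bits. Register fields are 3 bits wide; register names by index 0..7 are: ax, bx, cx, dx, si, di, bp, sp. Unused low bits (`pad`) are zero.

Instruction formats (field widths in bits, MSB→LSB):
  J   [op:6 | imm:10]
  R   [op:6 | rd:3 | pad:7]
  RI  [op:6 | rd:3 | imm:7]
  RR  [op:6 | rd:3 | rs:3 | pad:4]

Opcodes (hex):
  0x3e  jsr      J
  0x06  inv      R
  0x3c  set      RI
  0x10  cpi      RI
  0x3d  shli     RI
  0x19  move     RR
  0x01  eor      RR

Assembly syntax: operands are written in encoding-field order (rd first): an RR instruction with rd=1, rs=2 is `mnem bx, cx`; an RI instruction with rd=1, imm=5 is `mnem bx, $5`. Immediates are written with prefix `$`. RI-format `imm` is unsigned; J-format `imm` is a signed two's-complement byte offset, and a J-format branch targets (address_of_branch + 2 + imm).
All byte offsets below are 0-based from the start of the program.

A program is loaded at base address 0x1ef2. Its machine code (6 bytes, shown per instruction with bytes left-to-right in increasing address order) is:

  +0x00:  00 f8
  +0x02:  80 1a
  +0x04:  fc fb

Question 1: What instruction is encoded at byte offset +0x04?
jsr $-4

[04] fc fb → 0xfbfc
  opcode bits[15:10]=0x3e: jsr/J
  [9:0] imm=1020 (s10→-4) = $-4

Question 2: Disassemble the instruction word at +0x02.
inv di

[02] 80 1a → 0x1a80
  top 6b → 0x6 → inv [R]
  rd: (w>>7)&0x7=0x5 → di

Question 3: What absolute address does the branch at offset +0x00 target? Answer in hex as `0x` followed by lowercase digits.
off 0x00: read 00 f8 as little → 0xf800
  opcode bits[15:10]=0x3e: jsr/J
  [9:0] imm=0 = $0
  target = base 0x1ef2 + off 0x00 + 2 + imm 0 = 0x1ef4

0x1ef4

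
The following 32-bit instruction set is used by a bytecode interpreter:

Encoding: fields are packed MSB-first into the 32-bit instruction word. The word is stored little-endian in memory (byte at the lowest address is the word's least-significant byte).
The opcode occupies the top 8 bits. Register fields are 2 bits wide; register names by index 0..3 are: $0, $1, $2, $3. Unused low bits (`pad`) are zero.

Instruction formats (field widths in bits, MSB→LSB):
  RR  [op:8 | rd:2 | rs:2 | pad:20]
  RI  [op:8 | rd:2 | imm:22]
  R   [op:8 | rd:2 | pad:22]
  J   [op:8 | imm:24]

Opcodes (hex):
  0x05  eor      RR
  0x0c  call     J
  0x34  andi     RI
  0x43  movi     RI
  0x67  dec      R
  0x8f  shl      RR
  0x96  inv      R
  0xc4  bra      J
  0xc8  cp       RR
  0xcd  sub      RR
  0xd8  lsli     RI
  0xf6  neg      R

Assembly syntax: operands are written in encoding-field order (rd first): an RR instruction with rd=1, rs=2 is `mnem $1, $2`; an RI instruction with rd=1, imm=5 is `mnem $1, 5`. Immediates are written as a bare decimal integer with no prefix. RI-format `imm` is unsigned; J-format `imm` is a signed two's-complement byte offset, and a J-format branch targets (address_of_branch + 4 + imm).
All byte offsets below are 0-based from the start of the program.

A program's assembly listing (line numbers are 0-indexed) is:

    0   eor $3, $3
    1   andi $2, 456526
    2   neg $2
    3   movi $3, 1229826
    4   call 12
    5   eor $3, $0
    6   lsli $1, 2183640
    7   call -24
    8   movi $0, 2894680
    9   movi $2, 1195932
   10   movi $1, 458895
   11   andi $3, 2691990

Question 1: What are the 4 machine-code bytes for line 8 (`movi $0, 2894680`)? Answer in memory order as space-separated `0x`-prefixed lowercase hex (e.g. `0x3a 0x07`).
8. movi fields op=0x43:8|rd=0:2|imm=2894680:22 → word 432c2b58h → 58 2b 2c 43

0x58 0x2b 0x2c 0x43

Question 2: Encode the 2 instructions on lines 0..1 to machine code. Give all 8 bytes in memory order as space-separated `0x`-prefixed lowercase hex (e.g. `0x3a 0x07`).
L0: eor op=0x5:8|rd=3:2|rs=3:2|pad=0:20 ⇒ 0x05f00000 ⇒ little 00 00 f0 05
L1: andi op=0x34:8|rd=2:2|imm=456526:22 ⇒ 0x3486f74e ⇒ little 4e f7 86 34

0x00 0x00 0xf0 0x05 0x4e 0xf7 0x86 0x34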